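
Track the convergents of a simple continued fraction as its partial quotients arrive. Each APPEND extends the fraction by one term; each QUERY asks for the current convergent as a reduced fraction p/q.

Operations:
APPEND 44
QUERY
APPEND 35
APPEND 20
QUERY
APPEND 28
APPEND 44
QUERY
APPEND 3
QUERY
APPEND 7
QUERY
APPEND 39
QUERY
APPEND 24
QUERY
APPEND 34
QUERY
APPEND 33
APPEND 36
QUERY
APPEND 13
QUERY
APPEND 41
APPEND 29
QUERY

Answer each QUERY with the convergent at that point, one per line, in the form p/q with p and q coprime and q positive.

44/1
30864/701
38123116/865873
115235081/2617282
844768683/19186847
33061213718/750904315
794313897915/18040890407
27039733742828/614141178153
32178838720547432/730863332878569
419218008894527855/9521508027190853
499802616907384022978/11351789589010593571

APPEND 44: p_0 = 44·1 + 0 = 44, q_0 = 44·0 + 1 = 1 → 44/1
APPEND 35: p_1 = 35·44 + 1 = 1541, q_1 = 35·1 + 0 = 35 → 1541/35
APPEND 20: p_2 = 20·1541 + 44 = 30864, q_2 = 20·35 + 1 = 701 → 30864/701
APPEND 28: p_3 = 28·30864 + 1541 = 865733, q_3 = 28·701 + 35 = 19663 → 865733/19663
APPEND 44: p_4 = 44·865733 + 30864 = 38123116, q_4 = 44·19663 + 701 = 865873 → 38123116/865873
APPEND 3: p_5 = 3·38123116 + 865733 = 115235081, q_5 = 3·865873 + 19663 = 2617282 → 115235081/2617282
APPEND 7: p_6 = 7·115235081 + 38123116 = 844768683, q_6 = 7·2617282 + 865873 = 19186847 → 844768683/19186847
APPEND 39: p_7 = 39·844768683 + 115235081 = 33061213718, q_7 = 39·19186847 + 2617282 = 750904315 → 33061213718/750904315
APPEND 24: p_8 = 24·33061213718 + 844768683 = 794313897915, q_8 = 24·750904315 + 19186847 = 18040890407 → 794313897915/18040890407
APPEND 34: p_9 = 34·794313897915 + 33061213718 = 27039733742828, q_9 = 34·18040890407 + 750904315 = 614141178153 → 27039733742828/614141178153
APPEND 33: p_10 = 33·27039733742828 + 794313897915 = 893105527411239, q_10 = 33·614141178153 + 18040890407 = 20284699769456 → 893105527411239/20284699769456
APPEND 36: p_11 = 36·893105527411239 + 27039733742828 = 32178838720547432, q_11 = 36·20284699769456 + 614141178153 = 730863332878569 → 32178838720547432/730863332878569
APPEND 13: p_12 = 13·32178838720547432 + 893105527411239 = 419218008894527855, q_12 = 13·730863332878569 + 20284699769456 = 9521508027190853 → 419218008894527855/9521508027190853
APPEND 41: p_13 = 41·419218008894527855 + 32178838720547432 = 17220117203396189487, q_13 = 41·9521508027190853 + 730863332878569 = 391112692447703542 → 17220117203396189487/391112692447703542
APPEND 29: p_14 = 29·17220117203396189487 + 419218008894527855 = 499802616907384022978, q_14 = 29·391112692447703542 + 9521508027190853 = 11351789589010593571 → 499802616907384022978/11351789589010593571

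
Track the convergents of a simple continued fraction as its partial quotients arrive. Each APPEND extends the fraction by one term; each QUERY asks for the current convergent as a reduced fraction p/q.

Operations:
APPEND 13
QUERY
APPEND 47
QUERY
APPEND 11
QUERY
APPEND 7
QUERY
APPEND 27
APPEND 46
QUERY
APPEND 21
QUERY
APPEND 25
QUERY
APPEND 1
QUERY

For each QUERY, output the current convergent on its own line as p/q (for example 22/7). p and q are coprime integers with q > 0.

APPEND 13: p_0 = 13·1 + 0 = 13, q_0 = 13·0 + 1 = 1 → 13/1
APPEND 47: p_1 = 47·13 + 1 = 612, q_1 = 47·1 + 0 = 47 → 612/47
APPEND 11: p_2 = 11·612 + 13 = 6745, q_2 = 11·47 + 1 = 518 → 6745/518
APPEND 7: p_3 = 7·6745 + 612 = 47827, q_3 = 7·518 + 47 = 3673 → 47827/3673
APPEND 27: p_4 = 27·47827 + 6745 = 1298074, q_4 = 27·3673 + 518 = 99689 → 1298074/99689
APPEND 46: p_5 = 46·1298074 + 47827 = 59759231, q_5 = 46·99689 + 3673 = 4589367 → 59759231/4589367
APPEND 21: p_6 = 21·59759231 + 1298074 = 1256241925, q_6 = 21·4589367 + 99689 = 96476396 → 1256241925/96476396
APPEND 25: p_7 = 25·1256241925 + 59759231 = 31465807356, q_7 = 25·96476396 + 4589367 = 2416499267 → 31465807356/2416499267
APPEND 1: p_8 = 1·31465807356 + 1256241925 = 32722049281, q_8 = 1·2416499267 + 96476396 = 2512975663 → 32722049281/2512975663

13/1
612/47
6745/518
47827/3673
59759231/4589367
1256241925/96476396
31465807356/2416499267
32722049281/2512975663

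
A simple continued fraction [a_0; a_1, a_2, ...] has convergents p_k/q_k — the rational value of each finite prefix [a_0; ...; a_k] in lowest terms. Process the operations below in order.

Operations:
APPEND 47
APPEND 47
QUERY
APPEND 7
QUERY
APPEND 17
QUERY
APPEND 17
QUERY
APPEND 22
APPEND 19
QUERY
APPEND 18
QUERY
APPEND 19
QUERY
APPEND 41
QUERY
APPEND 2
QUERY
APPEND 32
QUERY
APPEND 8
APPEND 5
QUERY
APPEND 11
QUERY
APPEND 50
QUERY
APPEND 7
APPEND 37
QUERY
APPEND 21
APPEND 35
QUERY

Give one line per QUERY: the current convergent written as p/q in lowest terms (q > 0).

2210/47
15517/330
265999/5657
4537500/96499
1906266481/40540564
34412887657/731858787
655751131964/13945857517
26920209298181/572512016984
54496169728326/1158969891485
1770797640604613/37659548544504
72875184113430763/1549836339782089
815847902542303623/17350635095850496
40865270311228611913/869081591132306889
10655156653313504331431/226603187192946259492
7852235842741579178478706/166993478036064216941277

APPEND 47: p_0 = 47·1 + 0 = 47, q_0 = 47·0 + 1 = 1 → 47/1
APPEND 47: p_1 = 47·47 + 1 = 2210, q_1 = 47·1 + 0 = 47 → 2210/47
APPEND 7: p_2 = 7·2210 + 47 = 15517, q_2 = 7·47 + 1 = 330 → 15517/330
APPEND 17: p_3 = 17·15517 + 2210 = 265999, q_3 = 17·330 + 47 = 5657 → 265999/5657
APPEND 17: p_4 = 17·265999 + 15517 = 4537500, q_4 = 17·5657 + 330 = 96499 → 4537500/96499
APPEND 22: p_5 = 22·4537500 + 265999 = 100090999, q_5 = 22·96499 + 5657 = 2128635 → 100090999/2128635
APPEND 19: p_6 = 19·100090999 + 4537500 = 1906266481, q_6 = 19·2128635 + 96499 = 40540564 → 1906266481/40540564
APPEND 18: p_7 = 18·1906266481 + 100090999 = 34412887657, q_7 = 18·40540564 + 2128635 = 731858787 → 34412887657/731858787
APPEND 19: p_8 = 19·34412887657 + 1906266481 = 655751131964, q_8 = 19·731858787 + 40540564 = 13945857517 → 655751131964/13945857517
APPEND 41: p_9 = 41·655751131964 + 34412887657 = 26920209298181, q_9 = 41·13945857517 + 731858787 = 572512016984 → 26920209298181/572512016984
APPEND 2: p_10 = 2·26920209298181 + 655751131964 = 54496169728326, q_10 = 2·572512016984 + 13945857517 = 1158969891485 → 54496169728326/1158969891485
APPEND 32: p_11 = 32·54496169728326 + 26920209298181 = 1770797640604613, q_11 = 32·1158969891485 + 572512016984 = 37659548544504 → 1770797640604613/37659548544504
APPEND 8: p_12 = 8·1770797640604613 + 54496169728326 = 14220877294565230, q_12 = 8·37659548544504 + 1158969891485 = 302435358247517 → 14220877294565230/302435358247517
APPEND 5: p_13 = 5·14220877294565230 + 1770797640604613 = 72875184113430763, q_13 = 5·302435358247517 + 37659548544504 = 1549836339782089 → 72875184113430763/1549836339782089
APPEND 11: p_14 = 11·72875184113430763 + 14220877294565230 = 815847902542303623, q_14 = 11·1549836339782089 + 302435358247517 = 17350635095850496 → 815847902542303623/17350635095850496
APPEND 50: p_15 = 50·815847902542303623 + 72875184113430763 = 40865270311228611913, q_15 = 50·17350635095850496 + 1549836339782089 = 869081591132306889 → 40865270311228611913/869081591132306889
APPEND 7: p_16 = 7·40865270311228611913 + 815847902542303623 = 286872740081142587014, q_16 = 7·869081591132306889 + 17350635095850496 = 6100921773021998719 → 286872740081142587014/6100921773021998719
APPEND 37: p_17 = 37·286872740081142587014 + 40865270311228611913 = 10655156653313504331431, q_17 = 37·6100921773021998719 + 869081591132306889 = 226603187192946259492 → 10655156653313504331431/226603187192946259492
APPEND 21: p_18 = 21·10655156653313504331431 + 286872740081142587014 = 224045162459664733547065, q_18 = 21·226603187192946259492 + 6100921773021998719 = 4764767852824893448051 → 224045162459664733547065/4764767852824893448051
APPEND 35: p_19 = 35·224045162459664733547065 + 10655156653313504331431 = 7852235842741579178478706, q_19 = 35·4764767852824893448051 + 226603187192946259492 = 166993478036064216941277 → 7852235842741579178478706/166993478036064216941277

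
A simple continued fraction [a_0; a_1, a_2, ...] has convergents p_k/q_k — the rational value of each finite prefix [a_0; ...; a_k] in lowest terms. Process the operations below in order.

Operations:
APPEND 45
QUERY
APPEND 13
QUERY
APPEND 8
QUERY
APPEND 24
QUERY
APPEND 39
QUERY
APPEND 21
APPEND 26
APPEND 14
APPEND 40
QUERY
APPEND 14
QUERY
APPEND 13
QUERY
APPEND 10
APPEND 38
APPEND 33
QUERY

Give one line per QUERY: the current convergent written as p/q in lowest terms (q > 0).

APPEND 45: p_0 = 45·1 + 0 = 45, q_0 = 45·0 + 1 = 1 → 45/1
APPEND 13: p_1 = 13·45 + 1 = 586, q_1 = 13·1 + 0 = 13 → 586/13
APPEND 8: p_2 = 8·586 + 45 = 4733, q_2 = 8·13 + 1 = 105 → 4733/105
APPEND 24: p_3 = 24·4733 + 586 = 114178, q_3 = 24·105 + 13 = 2533 → 114178/2533
APPEND 39: p_4 = 39·114178 + 4733 = 4457675, q_4 = 39·2533 + 105 = 98892 → 4457675/98892
APPEND 21: p_5 = 21·4457675 + 114178 = 93725353, q_5 = 21·98892 + 2533 = 2079265 → 93725353/2079265
APPEND 26: p_6 = 26·93725353 + 4457675 = 2441316853, q_6 = 26·2079265 + 98892 = 54159782 → 2441316853/54159782
APPEND 14: p_7 = 14·2441316853 + 93725353 = 34272161295, q_7 = 14·54159782 + 2079265 = 760316213 → 34272161295/760316213
APPEND 40: p_8 = 40·34272161295 + 2441316853 = 1373327768653, q_8 = 40·760316213 + 54159782 = 30466808302 → 1373327768653/30466808302
APPEND 14: p_9 = 14·1373327768653 + 34272161295 = 19260860922437, q_9 = 14·30466808302 + 760316213 = 427295632441 → 19260860922437/427295632441
APPEND 13: p_10 = 13·19260860922437 + 1373327768653 = 251764519760334, q_10 = 13·427295632441 + 30466808302 = 5585310030035 → 251764519760334/5585310030035
APPEND 10: p_11 = 10·251764519760334 + 19260860922437 = 2536906058525777, q_11 = 10·5585310030035 + 427295632441 = 56280395932791 → 2536906058525777/56280395932791
APPEND 38: p_12 = 38·2536906058525777 + 251764519760334 = 96654194743739860, q_12 = 38·56280395932791 + 5585310030035 = 2144240355476093 → 96654194743739860/2144240355476093
APPEND 33: p_13 = 33·96654194743739860 + 2536906058525777 = 3192125332601941157, q_13 = 33·2144240355476093 + 56280395932791 = 70816212126643860 → 3192125332601941157/70816212126643860

45/1
586/13
4733/105
114178/2533
4457675/98892
1373327768653/30466808302
19260860922437/427295632441
251764519760334/5585310030035
3192125332601941157/70816212126643860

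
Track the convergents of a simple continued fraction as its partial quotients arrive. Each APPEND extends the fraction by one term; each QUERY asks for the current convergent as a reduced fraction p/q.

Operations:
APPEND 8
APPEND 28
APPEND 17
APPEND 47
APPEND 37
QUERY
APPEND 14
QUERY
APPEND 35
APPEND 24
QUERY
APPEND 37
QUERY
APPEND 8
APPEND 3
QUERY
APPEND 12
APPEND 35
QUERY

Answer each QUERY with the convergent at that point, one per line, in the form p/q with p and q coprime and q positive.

APPEND 8: p_0 = 8·1 + 0 = 8, q_0 = 8·0 + 1 = 1 → 8/1
APPEND 28: p_1 = 28·8 + 1 = 225, q_1 = 28·1 + 0 = 28 → 225/28
APPEND 17: p_2 = 17·225 + 8 = 3833, q_2 = 17·28 + 1 = 477 → 3833/477
APPEND 47: p_3 = 47·3833 + 225 = 180376, q_3 = 47·477 + 28 = 22447 → 180376/22447
APPEND 37: p_4 = 37·180376 + 3833 = 6677745, q_4 = 37·22447 + 477 = 831016 → 6677745/831016
APPEND 14: p_5 = 14·6677745 + 180376 = 93668806, q_5 = 14·831016 + 22447 = 11656671 → 93668806/11656671
APPEND 35: p_6 = 35·93668806 + 6677745 = 3285085955, q_6 = 35·11656671 + 831016 = 408814501 → 3285085955/408814501
APPEND 24: p_7 = 24·3285085955 + 93668806 = 78935731726, q_7 = 24·408814501 + 11656671 = 9823204695 → 78935731726/9823204695
APPEND 37: p_8 = 37·78935731726 + 3285085955 = 2923907159817, q_8 = 37·9823204695 + 408814501 = 363867388216 → 2923907159817/363867388216
APPEND 8: p_9 = 8·2923907159817 + 78935731726 = 23470193010262, q_9 = 8·363867388216 + 9823204695 = 2920762310423 → 23470193010262/2920762310423
APPEND 3: p_10 = 3·23470193010262 + 2923907159817 = 73334486190603, q_10 = 3·2920762310423 + 363867388216 = 9126154319485 → 73334486190603/9126154319485
APPEND 12: p_11 = 12·73334486190603 + 23470193010262 = 903484027297498, q_11 = 12·9126154319485 + 2920762310423 = 112434614144243 → 903484027297498/112434614144243
APPEND 35: p_12 = 35·903484027297498 + 73334486190603 = 31695275441603033, q_12 = 35·112434614144243 + 9126154319485 = 3944337649367990 → 31695275441603033/3944337649367990

6677745/831016
93668806/11656671
78935731726/9823204695
2923907159817/363867388216
73334486190603/9126154319485
31695275441603033/3944337649367990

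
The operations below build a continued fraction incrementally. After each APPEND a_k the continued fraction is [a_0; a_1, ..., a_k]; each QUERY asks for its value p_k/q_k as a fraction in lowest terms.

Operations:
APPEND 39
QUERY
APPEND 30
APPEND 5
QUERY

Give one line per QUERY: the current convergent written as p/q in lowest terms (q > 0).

APPEND 39: p_0 = 39·1 + 0 = 39, q_0 = 39·0 + 1 = 1 → 39/1
APPEND 30: p_1 = 30·39 + 1 = 1171, q_1 = 30·1 + 0 = 30 → 1171/30
APPEND 5: p_2 = 5·1171 + 39 = 5894, q_2 = 5·30 + 1 = 151 → 5894/151

39/1
5894/151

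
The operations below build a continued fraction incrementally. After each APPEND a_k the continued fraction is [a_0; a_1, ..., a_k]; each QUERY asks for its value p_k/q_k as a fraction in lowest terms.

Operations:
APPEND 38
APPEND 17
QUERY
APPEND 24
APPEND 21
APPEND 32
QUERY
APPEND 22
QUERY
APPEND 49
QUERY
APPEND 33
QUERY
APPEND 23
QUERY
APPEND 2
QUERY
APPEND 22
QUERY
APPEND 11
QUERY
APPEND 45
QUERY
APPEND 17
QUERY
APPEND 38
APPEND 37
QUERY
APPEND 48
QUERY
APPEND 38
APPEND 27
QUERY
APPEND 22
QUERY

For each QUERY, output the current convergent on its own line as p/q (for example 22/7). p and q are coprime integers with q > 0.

647/17
10496622/275801
231253217/6076228
11341904255/298010973
374514093632/9840438337
8625166057791/226628092724
17624846209214/463096623785
396371782660499/10414753815994
4377714455474703/115025388599719
197393522279022134/5186557240803349
3360067593198850981/88286498482256652
4734918663955107149225/124411005982444833277
227403975831908978522212/5975088360656918553421
233671725983297308835340799/6139774843556181364861846
5149424057632817290668490859/135302224326946935376823887

APPEND 38: p_0 = 38·1 + 0 = 38, q_0 = 38·0 + 1 = 1 → 38/1
APPEND 17: p_1 = 17·38 + 1 = 647, q_1 = 17·1 + 0 = 17 → 647/17
APPEND 24: p_2 = 24·647 + 38 = 15566, q_2 = 24·17 + 1 = 409 → 15566/409
APPEND 21: p_3 = 21·15566 + 647 = 327533, q_3 = 21·409 + 17 = 8606 → 327533/8606
APPEND 32: p_4 = 32·327533 + 15566 = 10496622, q_4 = 32·8606 + 409 = 275801 → 10496622/275801
APPEND 22: p_5 = 22·10496622 + 327533 = 231253217, q_5 = 22·275801 + 8606 = 6076228 → 231253217/6076228
APPEND 49: p_6 = 49·231253217 + 10496622 = 11341904255, q_6 = 49·6076228 + 275801 = 298010973 → 11341904255/298010973
APPEND 33: p_7 = 33·11341904255 + 231253217 = 374514093632, q_7 = 33·298010973 + 6076228 = 9840438337 → 374514093632/9840438337
APPEND 23: p_8 = 23·374514093632 + 11341904255 = 8625166057791, q_8 = 23·9840438337 + 298010973 = 226628092724 → 8625166057791/226628092724
APPEND 2: p_9 = 2·8625166057791 + 374514093632 = 17624846209214, q_9 = 2·226628092724 + 9840438337 = 463096623785 → 17624846209214/463096623785
APPEND 22: p_10 = 22·17624846209214 + 8625166057791 = 396371782660499, q_10 = 22·463096623785 + 226628092724 = 10414753815994 → 396371782660499/10414753815994
APPEND 11: p_11 = 11·396371782660499 + 17624846209214 = 4377714455474703, q_11 = 11·10414753815994 + 463096623785 = 115025388599719 → 4377714455474703/115025388599719
APPEND 45: p_12 = 45·4377714455474703 + 396371782660499 = 197393522279022134, q_12 = 45·115025388599719 + 10414753815994 = 5186557240803349 → 197393522279022134/5186557240803349
APPEND 17: p_13 = 17·197393522279022134 + 4377714455474703 = 3360067593198850981, q_13 = 17·5186557240803349 + 115025388599719 = 88286498482256652 → 3360067593198850981/88286498482256652
APPEND 38: p_14 = 38·3360067593198850981 + 197393522279022134 = 127879962063835359412, q_14 = 38·88286498482256652 + 5186557240803349 = 3360073499566556125 → 127879962063835359412/3360073499566556125
APPEND 37: p_15 = 37·127879962063835359412 + 3360067593198850981 = 4734918663955107149225, q_15 = 37·3360073499566556125 + 88286498482256652 = 124411005982444833277 → 4734918663955107149225/124411005982444833277
APPEND 48: p_16 = 48·4734918663955107149225 + 127879962063835359412 = 227403975831908978522212, q_16 = 48·124411005982444833277 + 3360073499566556125 = 5975088360656918553421 → 227403975831908978522212/5975088360656918553421
APPEND 38: p_17 = 38·227403975831908978522212 + 4734918663955107149225 = 8646086000276496290993281, q_17 = 38·5975088360656918553421 + 124411005982444833277 = 227177768710945349863275 → 8646086000276496290993281/227177768710945349863275
APPEND 27: p_18 = 27·8646086000276496290993281 + 227403975831908978522212 = 233671725983297308835340799, q_18 = 27·227177768710945349863275 + 5975088360656918553421 = 6139774843556181364861846 → 233671725983297308835340799/6139774843556181364861846
APPEND 22: p_19 = 22·233671725983297308835340799 + 8646086000276496290993281 = 5149424057632817290668490859, q_19 = 22·6139774843556181364861846 + 227177768710945349863275 = 135302224326946935376823887 → 5149424057632817290668490859/135302224326946935376823887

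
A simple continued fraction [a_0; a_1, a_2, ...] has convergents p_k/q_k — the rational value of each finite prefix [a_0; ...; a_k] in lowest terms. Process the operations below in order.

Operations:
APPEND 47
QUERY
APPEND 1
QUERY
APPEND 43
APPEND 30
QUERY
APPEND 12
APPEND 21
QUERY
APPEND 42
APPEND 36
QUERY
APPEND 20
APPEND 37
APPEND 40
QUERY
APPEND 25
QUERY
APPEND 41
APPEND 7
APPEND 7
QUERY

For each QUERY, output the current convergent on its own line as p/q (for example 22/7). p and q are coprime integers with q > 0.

APPEND 47: p_0 = 47·1 + 0 = 47, q_0 = 47·0 + 1 = 1 → 47/1
APPEND 1: p_1 = 1·47 + 1 = 48, q_1 = 1·1 + 0 = 1 → 48/1
APPEND 43: p_2 = 43·48 + 47 = 2111, q_2 = 43·1 + 1 = 44 → 2111/44
APPEND 30: p_3 = 30·2111 + 48 = 63378, q_3 = 30·44 + 1 = 1321 → 63378/1321
APPEND 12: p_4 = 12·63378 + 2111 = 762647, q_4 = 12·1321 + 44 = 15896 → 762647/15896
APPEND 21: p_5 = 21·762647 + 63378 = 16078965, q_5 = 21·15896 + 1321 = 335137 → 16078965/335137
APPEND 42: p_6 = 42·16078965 + 762647 = 676079177, q_6 = 42·335137 + 15896 = 14091650 → 676079177/14091650
APPEND 36: p_7 = 36·676079177 + 16078965 = 24354929337, q_7 = 36·14091650 + 335137 = 507634537 → 24354929337/507634537
APPEND 20: p_8 = 20·24354929337 + 676079177 = 487774665917, q_8 = 20·507634537 + 14091650 = 10166782390 → 487774665917/10166782390
APPEND 37: p_9 = 37·487774665917 + 24354929337 = 18072017568266, q_9 = 37·10166782390 + 507634537 = 376678582967 → 18072017568266/376678582967
APPEND 40: p_10 = 40·18072017568266 + 487774665917 = 723368477396557, q_10 = 40·376678582967 + 10166782390 = 15077310101070 → 723368477396557/15077310101070
APPEND 25: p_11 = 25·723368477396557 + 18072017568266 = 18102283952482191, q_11 = 25·15077310101070 + 376678582967 = 377309431109717 → 18102283952482191/377309431109717
APPEND 41: p_12 = 41·18102283952482191 + 723368477396557 = 742917010529166388, q_12 = 41·377309431109717 + 15077310101070 = 15484763985599467 → 742917010529166388/15484763985599467
APPEND 7: p_13 = 7·742917010529166388 + 18102283952482191 = 5218521357656646907, q_13 = 7·15484763985599467 + 377309431109717 = 108770657330305986 → 5218521357656646907/108770657330305986
APPEND 7: p_14 = 7·5218521357656646907 + 742917010529166388 = 37272566514125694737, q_14 = 7·108770657330305986 + 15484763985599467 = 776879365297741369 → 37272566514125694737/776879365297741369

47/1
48/1
63378/1321
16078965/335137
24354929337/507634537
723368477396557/15077310101070
18102283952482191/377309431109717
37272566514125694737/776879365297741369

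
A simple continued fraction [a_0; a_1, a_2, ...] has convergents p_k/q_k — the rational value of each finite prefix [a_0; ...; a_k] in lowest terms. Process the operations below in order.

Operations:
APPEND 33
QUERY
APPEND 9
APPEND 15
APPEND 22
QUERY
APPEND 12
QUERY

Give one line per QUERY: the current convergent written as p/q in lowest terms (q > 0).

APPEND 33: p_0 = 33·1 + 0 = 33, q_0 = 33·0 + 1 = 1 → 33/1
APPEND 9: p_1 = 9·33 + 1 = 298, q_1 = 9·1 + 0 = 9 → 298/9
APPEND 15: p_2 = 15·298 + 33 = 4503, q_2 = 15·9 + 1 = 136 → 4503/136
APPEND 22: p_3 = 22·4503 + 298 = 99364, q_3 = 22·136 + 9 = 3001 → 99364/3001
APPEND 12: p_4 = 12·99364 + 4503 = 1196871, q_4 = 12·3001 + 136 = 36148 → 1196871/36148

33/1
99364/3001
1196871/36148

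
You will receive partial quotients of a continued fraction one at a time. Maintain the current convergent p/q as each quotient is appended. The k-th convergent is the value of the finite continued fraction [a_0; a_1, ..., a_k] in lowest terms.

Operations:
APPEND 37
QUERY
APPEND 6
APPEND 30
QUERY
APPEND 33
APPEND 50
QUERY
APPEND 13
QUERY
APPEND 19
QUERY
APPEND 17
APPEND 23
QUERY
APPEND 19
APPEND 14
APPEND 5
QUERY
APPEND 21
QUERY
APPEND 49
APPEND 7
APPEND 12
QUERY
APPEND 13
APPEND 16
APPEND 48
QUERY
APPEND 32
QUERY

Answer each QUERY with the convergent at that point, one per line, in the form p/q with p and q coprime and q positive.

37/1
6727/181
11117427/299131
144748765/3894682
2761343962/74298089
1085776054699/29214428574
1473483997386895/39646290605041
31233725378075094/840390092605849
130588517043997553713/3513679351516059758
1320032030247927833769254/35517435935498728075877
42268490043450574801991761/1137296938867880405274974

APPEND 37: p_0 = 37·1 + 0 = 37, q_0 = 37·0 + 1 = 1 → 37/1
APPEND 6: p_1 = 6·37 + 1 = 223, q_1 = 6·1 + 0 = 6 → 223/6
APPEND 30: p_2 = 30·223 + 37 = 6727, q_2 = 30·6 + 1 = 181 → 6727/181
APPEND 33: p_3 = 33·6727 + 223 = 222214, q_3 = 33·181 + 6 = 5979 → 222214/5979
APPEND 50: p_4 = 50·222214 + 6727 = 11117427, q_4 = 50·5979 + 181 = 299131 → 11117427/299131
APPEND 13: p_5 = 13·11117427 + 222214 = 144748765, q_5 = 13·299131 + 5979 = 3894682 → 144748765/3894682
APPEND 19: p_6 = 19·144748765 + 11117427 = 2761343962, q_6 = 19·3894682 + 299131 = 74298089 → 2761343962/74298089
APPEND 17: p_7 = 17·2761343962 + 144748765 = 47087596119, q_7 = 17·74298089 + 3894682 = 1266962195 → 47087596119/1266962195
APPEND 23: p_8 = 23·47087596119 + 2761343962 = 1085776054699, q_8 = 23·1266962195 + 74298089 = 29214428574 → 1085776054699/29214428574
APPEND 19: p_9 = 19·1085776054699 + 47087596119 = 20676832635400, q_9 = 19·29214428574 + 1266962195 = 556341105101 → 20676832635400/556341105101
APPEND 14: p_10 = 14·20676832635400 + 1085776054699 = 290561432950299, q_10 = 14·556341105101 + 29214428574 = 7817989899988 → 290561432950299/7817989899988
APPEND 5: p_11 = 5·290561432950299 + 20676832635400 = 1473483997386895, q_11 = 5·7817989899988 + 556341105101 = 39646290605041 → 1473483997386895/39646290605041
APPEND 21: p_12 = 21·1473483997386895 + 290561432950299 = 31233725378075094, q_12 = 21·39646290605041 + 7817989899988 = 840390092605849 → 31233725378075094/840390092605849
APPEND 49: p_13 = 49·31233725378075094 + 1473483997386895 = 1531926027523066501, q_13 = 49·840390092605849 + 39646290605041 = 41218760828291642 → 1531926027523066501/41218760828291642
APPEND 7: p_14 = 7·1531926027523066501 + 31233725378075094 = 10754715918039540601, q_14 = 7·41218760828291642 + 840390092605849 = 289371715890647343 → 10754715918039540601/289371715890647343
APPEND 12: p_15 = 12·10754715918039540601 + 1531926027523066501 = 130588517043997553713, q_15 = 12·289371715890647343 + 41218760828291642 = 3513679351516059758 → 130588517043997553713/3513679351516059758
APPEND 13: p_16 = 13·130588517043997553713 + 10754715918039540601 = 1708405437490007738870, q_16 = 13·3513679351516059758 + 289371715890647343 = 45967203285599424197 → 1708405437490007738870/45967203285599424197
APPEND 16: p_17 = 16·1708405437490007738870 + 130588517043997553713 = 27465075516884121375633, q_17 = 16·45967203285599424197 + 3513679351516059758 = 738988931921106846910 → 27465075516884121375633/738988931921106846910
APPEND 48: p_18 = 48·27465075516884121375633 + 1708405437490007738870 = 1320032030247927833769254, q_18 = 48·738988931921106846910 + 45967203285599424197 = 35517435935498728075877 → 1320032030247927833769254/35517435935498728075877
APPEND 32: p_19 = 32·1320032030247927833769254 + 27465075516884121375633 = 42268490043450574801991761, q_19 = 32·35517435935498728075877 + 738988931921106846910 = 1137296938867880405274974 → 42268490043450574801991761/1137296938867880405274974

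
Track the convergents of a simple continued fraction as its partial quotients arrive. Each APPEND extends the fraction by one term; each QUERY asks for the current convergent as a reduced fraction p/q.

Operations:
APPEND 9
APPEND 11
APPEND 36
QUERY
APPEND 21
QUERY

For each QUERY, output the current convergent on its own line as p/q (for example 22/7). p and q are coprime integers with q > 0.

APPEND 9: p_0 = 9·1 + 0 = 9, q_0 = 9·0 + 1 = 1 → 9/1
APPEND 11: p_1 = 11·9 + 1 = 100, q_1 = 11·1 + 0 = 11 → 100/11
APPEND 36: p_2 = 36·100 + 9 = 3609, q_2 = 36·11 + 1 = 397 → 3609/397
APPEND 21: p_3 = 21·3609 + 100 = 75889, q_3 = 21·397 + 11 = 8348 → 75889/8348

3609/397
75889/8348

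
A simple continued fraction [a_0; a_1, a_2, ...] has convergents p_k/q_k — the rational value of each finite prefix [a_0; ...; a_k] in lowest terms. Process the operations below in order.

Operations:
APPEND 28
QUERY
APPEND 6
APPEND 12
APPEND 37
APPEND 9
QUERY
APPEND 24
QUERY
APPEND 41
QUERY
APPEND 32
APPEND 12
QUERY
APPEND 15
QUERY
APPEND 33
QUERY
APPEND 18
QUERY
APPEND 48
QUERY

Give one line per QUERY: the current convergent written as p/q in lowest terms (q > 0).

28/1
688225/24436
16593641/589171
681027506/24180447
262394713502/9316542147
3957730176363/140522495680
130867490533481/4646558899587
2359572559779021/83778582688246
113390350359926489/4026018527935395

APPEND 28: p_0 = 28·1 + 0 = 28, q_0 = 28·0 + 1 = 1 → 28/1
APPEND 6: p_1 = 6·28 + 1 = 169, q_1 = 6·1 + 0 = 6 → 169/6
APPEND 12: p_2 = 12·169 + 28 = 2056, q_2 = 12·6 + 1 = 73 → 2056/73
APPEND 37: p_3 = 37·2056 + 169 = 76241, q_3 = 37·73 + 6 = 2707 → 76241/2707
APPEND 9: p_4 = 9·76241 + 2056 = 688225, q_4 = 9·2707 + 73 = 24436 → 688225/24436
APPEND 24: p_5 = 24·688225 + 76241 = 16593641, q_5 = 24·24436 + 2707 = 589171 → 16593641/589171
APPEND 41: p_6 = 41·16593641 + 688225 = 681027506, q_6 = 41·589171 + 24436 = 24180447 → 681027506/24180447
APPEND 32: p_7 = 32·681027506 + 16593641 = 21809473833, q_7 = 32·24180447 + 589171 = 774363475 → 21809473833/774363475
APPEND 12: p_8 = 12·21809473833 + 681027506 = 262394713502, q_8 = 12·774363475 + 24180447 = 9316542147 → 262394713502/9316542147
APPEND 15: p_9 = 15·262394713502 + 21809473833 = 3957730176363, q_9 = 15·9316542147 + 774363475 = 140522495680 → 3957730176363/140522495680
APPEND 33: p_10 = 33·3957730176363 + 262394713502 = 130867490533481, q_10 = 33·140522495680 + 9316542147 = 4646558899587 → 130867490533481/4646558899587
APPEND 18: p_11 = 18·130867490533481 + 3957730176363 = 2359572559779021, q_11 = 18·4646558899587 + 140522495680 = 83778582688246 → 2359572559779021/83778582688246
APPEND 48: p_12 = 48·2359572559779021 + 130867490533481 = 113390350359926489, q_12 = 48·83778582688246 + 4646558899587 = 4026018527935395 → 113390350359926489/4026018527935395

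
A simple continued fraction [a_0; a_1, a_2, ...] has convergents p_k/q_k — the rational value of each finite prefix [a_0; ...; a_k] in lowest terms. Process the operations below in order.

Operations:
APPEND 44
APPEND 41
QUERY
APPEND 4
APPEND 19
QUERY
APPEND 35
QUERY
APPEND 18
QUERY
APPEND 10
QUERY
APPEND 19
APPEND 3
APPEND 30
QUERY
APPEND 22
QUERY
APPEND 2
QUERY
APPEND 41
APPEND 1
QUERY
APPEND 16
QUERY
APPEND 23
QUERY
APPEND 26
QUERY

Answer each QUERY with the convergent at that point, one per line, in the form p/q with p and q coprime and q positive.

APPEND 44: p_0 = 44·1 + 0 = 44, q_0 = 44·0 + 1 = 1 → 44/1
APPEND 41: p_1 = 41·44 + 1 = 1805, q_1 = 41·1 + 0 = 41 → 1805/41
APPEND 4: p_2 = 4·1805 + 44 = 7264, q_2 = 4·41 + 1 = 165 → 7264/165
APPEND 19: p_3 = 19·7264 + 1805 = 139821, q_3 = 19·165 + 41 = 3176 → 139821/3176
APPEND 35: p_4 = 35·139821 + 7264 = 4900999, q_4 = 35·3176 + 165 = 111325 → 4900999/111325
APPEND 18: p_5 = 18·4900999 + 139821 = 88357803, q_5 = 18·111325 + 3176 = 2007026 → 88357803/2007026
APPEND 10: p_6 = 10·88357803 + 4900999 = 888479029, q_6 = 10·2007026 + 111325 = 20181585 → 888479029/20181585
APPEND 19: p_7 = 19·888479029 + 88357803 = 16969459354, q_7 = 19·20181585 + 2007026 = 385457141 → 16969459354/385457141
APPEND 3: p_8 = 3·16969459354 + 888479029 = 51796857091, q_8 = 3·385457141 + 20181585 = 1176553008 → 51796857091/1176553008
APPEND 30: p_9 = 30·51796857091 + 16969459354 = 1570875172084, q_9 = 30·1176553008 + 385457141 = 35682047381 → 1570875172084/35682047381
APPEND 22: p_10 = 22·1570875172084 + 51796857091 = 34611050642939, q_10 = 22·35682047381 + 1176553008 = 786181595390 → 34611050642939/786181595390
APPEND 2: p_11 = 2·34611050642939 + 1570875172084 = 70792976457962, q_11 = 2·786181595390 + 35682047381 = 1608045238161 → 70792976457962/1608045238161
APPEND 41: p_12 = 41·70792976457962 + 34611050642939 = 2937123085419381, q_12 = 41·1608045238161 + 786181595390 = 66716036359991 → 2937123085419381/66716036359991
APPEND 1: p_13 = 1·2937123085419381 + 70792976457962 = 3007916061877343, q_13 = 1·66716036359991 + 1608045238161 = 68324081598152 → 3007916061877343/68324081598152
APPEND 16: p_14 = 16·3007916061877343 + 2937123085419381 = 51063780075456869, q_14 = 16·68324081598152 + 66716036359991 = 1159901341930423 → 51063780075456869/1159901341930423
APPEND 23: p_15 = 23·51063780075456869 + 3007916061877343 = 1177474857797385330, q_15 = 23·1159901341930423 + 68324081598152 = 26746054945997881 → 1177474857797385330/26746054945997881
APPEND 26: p_16 = 26·1177474857797385330 + 51063780075456869 = 30665410082807475449, q_16 = 26·26746054945997881 + 1159901341930423 = 696557329937875329 → 30665410082807475449/696557329937875329

1805/41
139821/3176
4900999/111325
88357803/2007026
888479029/20181585
1570875172084/35682047381
34611050642939/786181595390
70792976457962/1608045238161
3007916061877343/68324081598152
51063780075456869/1159901341930423
1177474857797385330/26746054945997881
30665410082807475449/696557329937875329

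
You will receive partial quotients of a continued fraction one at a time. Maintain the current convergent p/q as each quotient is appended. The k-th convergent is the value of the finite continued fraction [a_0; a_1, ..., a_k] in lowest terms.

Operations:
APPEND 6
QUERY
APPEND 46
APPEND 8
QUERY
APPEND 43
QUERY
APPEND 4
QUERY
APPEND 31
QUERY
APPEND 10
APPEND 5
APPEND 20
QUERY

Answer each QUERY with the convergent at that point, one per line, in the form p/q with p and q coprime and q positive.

6/1
2222/369
95823/15913
385514/64021
12046757/2000564
12447096624/2067047041

APPEND 6: p_0 = 6·1 + 0 = 6, q_0 = 6·0 + 1 = 1 → 6/1
APPEND 46: p_1 = 46·6 + 1 = 277, q_1 = 46·1 + 0 = 46 → 277/46
APPEND 8: p_2 = 8·277 + 6 = 2222, q_2 = 8·46 + 1 = 369 → 2222/369
APPEND 43: p_3 = 43·2222 + 277 = 95823, q_3 = 43·369 + 46 = 15913 → 95823/15913
APPEND 4: p_4 = 4·95823 + 2222 = 385514, q_4 = 4·15913 + 369 = 64021 → 385514/64021
APPEND 31: p_5 = 31·385514 + 95823 = 12046757, q_5 = 31·64021 + 15913 = 2000564 → 12046757/2000564
APPEND 10: p_6 = 10·12046757 + 385514 = 120853084, q_6 = 10·2000564 + 64021 = 20069661 → 120853084/20069661
APPEND 5: p_7 = 5·120853084 + 12046757 = 616312177, q_7 = 5·20069661 + 2000564 = 102348869 → 616312177/102348869
APPEND 20: p_8 = 20·616312177 + 120853084 = 12447096624, q_8 = 20·102348869 + 20069661 = 2067047041 → 12447096624/2067047041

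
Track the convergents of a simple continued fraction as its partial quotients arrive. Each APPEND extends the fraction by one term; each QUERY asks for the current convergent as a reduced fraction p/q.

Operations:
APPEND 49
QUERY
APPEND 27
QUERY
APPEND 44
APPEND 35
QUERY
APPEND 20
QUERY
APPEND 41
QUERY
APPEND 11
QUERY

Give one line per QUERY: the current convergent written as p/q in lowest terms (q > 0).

49/1
1324/27
2041999/41642
40898285/834029
1678871684/34236831
18508486809/377439170

APPEND 49: p_0 = 49·1 + 0 = 49, q_0 = 49·0 + 1 = 1 → 49/1
APPEND 27: p_1 = 27·49 + 1 = 1324, q_1 = 27·1 + 0 = 27 → 1324/27
APPEND 44: p_2 = 44·1324 + 49 = 58305, q_2 = 44·27 + 1 = 1189 → 58305/1189
APPEND 35: p_3 = 35·58305 + 1324 = 2041999, q_3 = 35·1189 + 27 = 41642 → 2041999/41642
APPEND 20: p_4 = 20·2041999 + 58305 = 40898285, q_4 = 20·41642 + 1189 = 834029 → 40898285/834029
APPEND 41: p_5 = 41·40898285 + 2041999 = 1678871684, q_5 = 41·834029 + 41642 = 34236831 → 1678871684/34236831
APPEND 11: p_6 = 11·1678871684 + 40898285 = 18508486809, q_6 = 11·34236831 + 834029 = 377439170 → 18508486809/377439170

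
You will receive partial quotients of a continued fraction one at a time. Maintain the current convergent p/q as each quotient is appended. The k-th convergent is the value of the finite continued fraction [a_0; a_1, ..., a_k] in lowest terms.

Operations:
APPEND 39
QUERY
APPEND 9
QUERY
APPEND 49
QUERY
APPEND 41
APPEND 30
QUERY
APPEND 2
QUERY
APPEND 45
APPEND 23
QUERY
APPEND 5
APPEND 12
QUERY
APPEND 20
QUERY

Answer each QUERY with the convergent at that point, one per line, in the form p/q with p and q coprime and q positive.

APPEND 39: p_0 = 39·1 + 0 = 39, q_0 = 39·0 + 1 = 1 → 39/1
APPEND 9: p_1 = 9·39 + 1 = 352, q_1 = 9·1 + 0 = 9 → 352/9
APPEND 49: p_2 = 49·352 + 39 = 17287, q_2 = 49·9 + 1 = 442 → 17287/442
APPEND 41: p_3 = 41·17287 + 352 = 709119, q_3 = 41·442 + 9 = 18131 → 709119/18131
APPEND 30: p_4 = 30·709119 + 17287 = 21290857, q_4 = 30·18131 + 442 = 544372 → 21290857/544372
APPEND 2: p_5 = 2·21290857 + 709119 = 43290833, q_5 = 2·544372 + 18131 = 1106875 → 43290833/1106875
APPEND 45: p_6 = 45·43290833 + 21290857 = 1969378342, q_6 = 45·1106875 + 544372 = 50353747 → 1969378342/50353747
APPEND 23: p_7 = 23·1969378342 + 43290833 = 45338992699, q_7 = 23·50353747 + 1106875 = 1159243056 → 45338992699/1159243056
APPEND 5: p_8 = 5·45338992699 + 1969378342 = 228664341837, q_8 = 5·1159243056 + 50353747 = 5846569027 → 228664341837/5846569027
APPEND 12: p_9 = 12·228664341837 + 45338992699 = 2789311094743, q_9 = 12·5846569027 + 1159243056 = 71318071380 → 2789311094743/71318071380
APPEND 20: p_10 = 20·2789311094743 + 228664341837 = 56014886236697, q_10 = 20·71318071380 + 5846569027 = 1432207996627 → 56014886236697/1432207996627

39/1
352/9
17287/442
21290857/544372
43290833/1106875
45338992699/1159243056
2789311094743/71318071380
56014886236697/1432207996627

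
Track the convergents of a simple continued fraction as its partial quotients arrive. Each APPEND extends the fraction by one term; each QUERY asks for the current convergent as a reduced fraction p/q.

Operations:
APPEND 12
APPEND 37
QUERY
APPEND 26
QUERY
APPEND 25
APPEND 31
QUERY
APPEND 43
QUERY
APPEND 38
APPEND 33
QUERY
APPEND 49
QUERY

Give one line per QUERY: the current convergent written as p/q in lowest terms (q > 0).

445/37
11582/963
9001427/748435
387351356/32206817
486422998871/40444253690
23849455297634/1982993038291

APPEND 12: p_0 = 12·1 + 0 = 12, q_0 = 12·0 + 1 = 1 → 12/1
APPEND 37: p_1 = 37·12 + 1 = 445, q_1 = 37·1 + 0 = 37 → 445/37
APPEND 26: p_2 = 26·445 + 12 = 11582, q_2 = 26·37 + 1 = 963 → 11582/963
APPEND 25: p_3 = 25·11582 + 445 = 289995, q_3 = 25·963 + 37 = 24112 → 289995/24112
APPEND 31: p_4 = 31·289995 + 11582 = 9001427, q_4 = 31·24112 + 963 = 748435 → 9001427/748435
APPEND 43: p_5 = 43·9001427 + 289995 = 387351356, q_5 = 43·748435 + 24112 = 32206817 → 387351356/32206817
APPEND 38: p_6 = 38·387351356 + 9001427 = 14728352955, q_6 = 38·32206817 + 748435 = 1224607481 → 14728352955/1224607481
APPEND 33: p_7 = 33·14728352955 + 387351356 = 486422998871, q_7 = 33·1224607481 + 32206817 = 40444253690 → 486422998871/40444253690
APPEND 49: p_8 = 49·486422998871 + 14728352955 = 23849455297634, q_8 = 49·40444253690 + 1224607481 = 1982993038291 → 23849455297634/1982993038291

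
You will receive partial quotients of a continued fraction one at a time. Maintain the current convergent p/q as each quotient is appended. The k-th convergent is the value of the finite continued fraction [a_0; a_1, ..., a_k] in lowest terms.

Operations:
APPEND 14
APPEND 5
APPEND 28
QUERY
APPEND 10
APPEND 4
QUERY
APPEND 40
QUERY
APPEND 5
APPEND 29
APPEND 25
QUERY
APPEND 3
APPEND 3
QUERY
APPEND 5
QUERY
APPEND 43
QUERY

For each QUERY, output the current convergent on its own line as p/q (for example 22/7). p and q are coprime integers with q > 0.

APPEND 14: p_0 = 14·1 + 0 = 14, q_0 = 14·0 + 1 = 1 → 14/1
APPEND 5: p_1 = 5·14 + 1 = 71, q_1 = 5·1 + 0 = 5 → 71/5
APPEND 28: p_2 = 28·71 + 14 = 2002, q_2 = 28·5 + 1 = 141 → 2002/141
APPEND 10: p_3 = 10·2002 + 71 = 20091, q_3 = 10·141 + 5 = 1415 → 20091/1415
APPEND 4: p_4 = 4·20091 + 2002 = 82366, q_4 = 4·1415 + 141 = 5801 → 82366/5801
APPEND 40: p_5 = 40·82366 + 20091 = 3314731, q_5 = 40·5801 + 1415 = 233455 → 3314731/233455
APPEND 5: p_6 = 5·3314731 + 82366 = 16656021, q_6 = 5·233455 + 5801 = 1173076 → 16656021/1173076
APPEND 29: p_7 = 29·16656021 + 3314731 = 486339340, q_7 = 29·1173076 + 233455 = 34252659 → 486339340/34252659
APPEND 25: p_8 = 25·486339340 + 16656021 = 12175139521, q_8 = 25·34252659 + 1173076 = 857489551 → 12175139521/857489551
APPEND 3: p_9 = 3·12175139521 + 486339340 = 37011757903, q_9 = 3·857489551 + 34252659 = 2606721312 → 37011757903/2606721312
APPEND 3: p_10 = 3·37011757903 + 12175139521 = 123210413230, q_10 = 3·2606721312 + 857489551 = 8677653487 → 123210413230/8677653487
APPEND 5: p_11 = 5·123210413230 + 37011757903 = 653063824053, q_11 = 5·8677653487 + 2606721312 = 45994988747 → 653063824053/45994988747
APPEND 43: p_12 = 43·653063824053 + 123210413230 = 28204954847509, q_12 = 43·45994988747 + 8677653487 = 1986462169608 → 28204954847509/1986462169608

2002/141
82366/5801
3314731/233455
12175139521/857489551
123210413230/8677653487
653063824053/45994988747
28204954847509/1986462169608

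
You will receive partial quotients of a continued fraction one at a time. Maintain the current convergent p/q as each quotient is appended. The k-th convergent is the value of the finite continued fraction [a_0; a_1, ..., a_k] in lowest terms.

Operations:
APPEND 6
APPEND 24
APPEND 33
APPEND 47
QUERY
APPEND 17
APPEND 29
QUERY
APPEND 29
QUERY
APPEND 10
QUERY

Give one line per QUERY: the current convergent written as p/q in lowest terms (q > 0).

APPEND 6: p_0 = 6·1 + 0 = 6, q_0 = 6·0 + 1 = 1 → 6/1
APPEND 24: p_1 = 24·6 + 1 = 145, q_1 = 24·1 + 0 = 24 → 145/24
APPEND 33: p_2 = 33·145 + 6 = 4791, q_2 = 33·24 + 1 = 793 → 4791/793
APPEND 47: p_3 = 47·4791 + 145 = 225322, q_3 = 47·793 + 24 = 37295 → 225322/37295
APPEND 17: p_4 = 17·225322 + 4791 = 3835265, q_4 = 17·37295 + 793 = 634808 → 3835265/634808
APPEND 29: p_5 = 29·3835265 + 225322 = 111448007, q_5 = 29·634808 + 37295 = 18446727 → 111448007/18446727
APPEND 29: p_6 = 29·111448007 + 3835265 = 3235827468, q_6 = 29·18446727 + 634808 = 535589891 → 3235827468/535589891
APPEND 10: p_7 = 10·3235827468 + 111448007 = 32469722687, q_7 = 10·535589891 + 18446727 = 5374345637 → 32469722687/5374345637

225322/37295
111448007/18446727
3235827468/535589891
32469722687/5374345637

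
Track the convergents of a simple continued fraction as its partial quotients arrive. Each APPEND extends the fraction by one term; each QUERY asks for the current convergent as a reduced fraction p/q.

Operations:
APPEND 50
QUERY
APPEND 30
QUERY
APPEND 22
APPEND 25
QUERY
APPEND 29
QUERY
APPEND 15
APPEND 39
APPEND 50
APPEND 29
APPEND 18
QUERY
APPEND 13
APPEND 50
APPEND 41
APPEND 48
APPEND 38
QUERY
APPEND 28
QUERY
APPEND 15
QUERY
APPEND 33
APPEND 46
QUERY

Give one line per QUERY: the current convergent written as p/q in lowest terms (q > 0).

50/1
1501/30
828301/16555
24053801/480756
369886220149268/7392803310133
18112290533392927609709/362004838556359566904
507620513119891994091998/10145656705377474197099
7632419987331772838989679/152546855419218472523389
11616996504360477974153554309/232185373590240223576094445

APPEND 50: p_0 = 50·1 + 0 = 50, q_0 = 50·0 + 1 = 1 → 50/1
APPEND 30: p_1 = 30·50 + 1 = 1501, q_1 = 30·1 + 0 = 30 → 1501/30
APPEND 22: p_2 = 22·1501 + 50 = 33072, q_2 = 22·30 + 1 = 661 → 33072/661
APPEND 25: p_3 = 25·33072 + 1501 = 828301, q_3 = 25·661 + 30 = 16555 → 828301/16555
APPEND 29: p_4 = 29·828301 + 33072 = 24053801, q_4 = 29·16555 + 661 = 480756 → 24053801/480756
APPEND 15: p_5 = 15·24053801 + 828301 = 361635316, q_5 = 15·480756 + 16555 = 7227895 → 361635316/7227895
APPEND 39: p_6 = 39·361635316 + 24053801 = 14127831125, q_6 = 39·7227895 + 480756 = 282368661 → 14127831125/282368661
APPEND 50: p_7 = 50·14127831125 + 361635316 = 706753191566, q_7 = 50·282368661 + 7227895 = 14125660945 → 706753191566/14125660945
APPEND 29: p_8 = 29·706753191566 + 14127831125 = 20509970386539, q_8 = 29·14125660945 + 282368661 = 409926536066 → 20509970386539/409926536066
APPEND 18: p_9 = 18·20509970386539 + 706753191566 = 369886220149268, q_9 = 18·409926536066 + 14125660945 = 7392803310133 → 369886220149268/7392803310133
APPEND 13: p_10 = 13·369886220149268 + 20509970386539 = 4829030832327023, q_10 = 13·7392803310133 + 409926536066 = 96516369567795 → 4829030832327023/96516369567795
APPEND 50: p_11 = 50·4829030832327023 + 369886220149268 = 241821427836500418, q_11 = 50·96516369567795 + 7392803310133 = 4833211281699883 → 241821427836500418/4833211281699883
APPEND 41: p_12 = 41·241821427836500418 + 4829030832327023 = 9919507572128844161, q_12 = 41·4833211281699883 + 96516369567795 = 198258178919262998 → 9919507572128844161/198258178919262998
APPEND 48: p_13 = 48·9919507572128844161 + 241821427836500418 = 476378184890021020146, q_13 = 48·198258178919262998 + 4833211281699883 = 9521225799406323787 → 476378184890021020146/9521225799406323787
APPEND 38: p_14 = 38·476378184890021020146 + 9919507572128844161 = 18112290533392927609709, q_14 = 38·9521225799406323787 + 198258178919262998 = 362004838556359566904 → 18112290533392927609709/362004838556359566904
APPEND 28: p_15 = 28·18112290533392927609709 + 476378184890021020146 = 507620513119891994091998, q_15 = 28·362004838556359566904 + 9521225799406323787 = 10145656705377474197099 → 507620513119891994091998/10145656705377474197099
APPEND 15: p_16 = 15·507620513119891994091998 + 18112290533392927609709 = 7632419987331772838989679, q_16 = 15·10145656705377474197099 + 362004838556359566904 = 152546855419218472523389 → 7632419987331772838989679/152546855419218472523389
APPEND 33: p_17 = 33·7632419987331772838989679 + 507620513119891994091998 = 252377480095068395680751405, q_17 = 33·152546855419218472523389 + 10145656705377474197099 = 5044191885539587067468936 → 252377480095068395680751405/5044191885539587067468936
APPEND 46: p_18 = 46·252377480095068395680751405 + 7632419987331772838989679 = 11616996504360477974153554309, q_18 = 46·5044191885539587067468936 + 152546855419218472523389 = 232185373590240223576094445 → 11616996504360477974153554309/232185373590240223576094445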